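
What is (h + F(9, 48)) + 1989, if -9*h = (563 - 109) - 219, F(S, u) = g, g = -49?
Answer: 17225/9 ≈ 1913.9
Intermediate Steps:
F(S, u) = -49
h = -235/9 (h = -((563 - 109) - 219)/9 = -(454 - 219)/9 = -1/9*235 = -235/9 ≈ -26.111)
(h + F(9, 48)) + 1989 = (-235/9 - 49) + 1989 = -676/9 + 1989 = 17225/9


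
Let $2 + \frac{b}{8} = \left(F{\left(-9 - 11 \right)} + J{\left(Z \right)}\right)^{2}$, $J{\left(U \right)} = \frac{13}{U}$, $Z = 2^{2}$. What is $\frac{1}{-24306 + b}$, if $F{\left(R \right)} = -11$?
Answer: $- \frac{2}{47683} \approx -4.1944 \cdot 10^{-5}$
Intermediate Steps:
$Z = 4$
$b = \frac{929}{2}$ ($b = -16 + 8 \left(-11 + \frac{13}{4}\right)^{2} = -16 + 8 \left(- \frac{31}{4}\right)^{2} = -16 + 8 \cdot \frac{961}{16} = -16 + \frac{961}{2} = \frac{929}{2} \approx 464.5$)
$\frac{1}{-24306 + b} = \frac{1}{-24306 + \frac{929}{2}} = \frac{1}{- \frac{47683}{2}} = - \frac{2}{47683}$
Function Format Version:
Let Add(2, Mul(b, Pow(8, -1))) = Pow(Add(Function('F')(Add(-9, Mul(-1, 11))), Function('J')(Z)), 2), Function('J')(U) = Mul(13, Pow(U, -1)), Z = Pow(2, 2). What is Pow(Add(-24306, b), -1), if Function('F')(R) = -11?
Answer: Rational(-2, 47683) ≈ -4.1944e-5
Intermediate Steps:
Z = 4
b = Rational(929, 2) (b = Add(-16, Mul(8, Pow(Add(-11, Mul(13, Pow(4, -1))), 2))) = Add(-16, Mul(8, Pow(Add(-11, Mul(13, Rational(1, 4))), 2))) = Add(-16, Mul(8, Pow(Add(-11, Rational(13, 4)), 2))) = Add(-16, Mul(8, Pow(Rational(-31, 4), 2))) = Add(-16, Mul(8, Rational(961, 16))) = Add(-16, Rational(961, 2)) = Rational(929, 2) ≈ 464.50)
Pow(Add(-24306, b), -1) = Pow(Add(-24306, Rational(929, 2)), -1) = Pow(Rational(-47683, 2), -1) = Rational(-2, 47683)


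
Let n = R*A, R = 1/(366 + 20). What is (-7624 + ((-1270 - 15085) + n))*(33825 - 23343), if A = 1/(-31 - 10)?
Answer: -1988915763855/7913 ≈ -2.5135e+8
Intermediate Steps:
A = -1/41 (A = 1/(-41) = -1/41 ≈ -0.024390)
R = 1/386 ≈ 0.0025907
n = -1/15826 (n = (1/386)*(-1/41) = -1/15826 ≈ -6.3187e-5)
(-7624 + ((-1270 - 15085) + n))*(33825 - 23343) = (-7624 + ((-1270 - 15085) - 1/15826))*(33825 - 23343) = (-7624 + (-16355 - 1/15826))*10482 = (-7624 - 258834231/15826)*10482 = -379491655/15826*10482 = -1988915763855/7913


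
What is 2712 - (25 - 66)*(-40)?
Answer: 1072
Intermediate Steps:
2712 - (25 - 66)*(-40) = 2712 - (-41)*(-40) = 2712 - 1*1640 = 2712 - 1640 = 1072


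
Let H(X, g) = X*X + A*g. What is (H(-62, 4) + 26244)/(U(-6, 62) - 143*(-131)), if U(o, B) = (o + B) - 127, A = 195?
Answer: 15434/9331 ≈ 1.6541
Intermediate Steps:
U(o, B) = -127 + B + o (U(o, B) = (B + o) - 127 = -127 + B + o)
H(X, g) = X² + 195*g (H(X, g) = X*X + 195*g = X² + 195*g)
(H(-62, 4) + 26244)/(U(-6, 62) - 143*(-131)) = (((-62)² + 195*4) + 26244)/((-127 + 62 - 6) - 143*(-131)) = ((3844 + 780) + 26244)/(-71 + 18733) = (4624 + 26244)/18662 = 30868*(1/18662) = 15434/9331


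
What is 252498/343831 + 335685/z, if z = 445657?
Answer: 227946410421/153230691967 ≈ 1.4876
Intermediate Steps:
252498/343831 + 335685/z = 252498/343831 + 335685/445657 = 227946410421/153230691967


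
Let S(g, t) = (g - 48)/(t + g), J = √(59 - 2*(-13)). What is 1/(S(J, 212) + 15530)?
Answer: 696650009/10818815288659 - 260*√85/10818815288659 ≈ 6.4392e-5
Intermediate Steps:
J = √85 (J = √(59 + 26) = √85 ≈ 9.2195)
S(g, t) = (-48 + g)/(g + t)
1/(S(J, 212) + 15530) = 1/((-48 + √85)/(√85 + 212) + 15530) = 1/((-48 + √85)/(212 + √85) + 15530) = 1/(15530 + (-48 + √85)/(212 + √85))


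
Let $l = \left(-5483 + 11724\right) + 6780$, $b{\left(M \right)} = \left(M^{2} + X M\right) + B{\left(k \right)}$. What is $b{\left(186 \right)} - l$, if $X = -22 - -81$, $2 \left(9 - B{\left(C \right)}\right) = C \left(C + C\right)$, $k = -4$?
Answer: $32542$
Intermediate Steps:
$B{\left(C \right)} = 9 - C^{2}$ ($B{\left(C \right)} = 9 - \frac{C \left(C + C\right)}{2} = 9 - \frac{C 2 C}{2} = 9 - \frac{2 C^{2}}{2} = 9 - C^{2}$)
$X = 59$ ($X = -22 + 81 = 59$)
$b{\left(M \right)} = -7 + M^{2} + 59 M$ ($b{\left(M \right)} = \left(M^{2} + 59 M\right) + \left(9 - \left(-4\right)^{2}\right) = \left(M^{2} + 59 M\right) + \left(9 - 16\right) = \left(M^{2} + 59 M\right) - 7 = -7 + M^{2} + 59 M$)
$l = 13021$ ($l = 6241 + 6780 = 13021$)
$b{\left(186 \right)} - l = \left(-7 + 186^{2} + 59 \cdot 186\right) - 13021 = \left(-7 + 34596 + 10974\right) - 13021 = 45563 - 13021 = 32542$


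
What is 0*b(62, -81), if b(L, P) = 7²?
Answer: 0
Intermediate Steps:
b(L, P) = 49
0*b(62, -81) = 0*49 = 0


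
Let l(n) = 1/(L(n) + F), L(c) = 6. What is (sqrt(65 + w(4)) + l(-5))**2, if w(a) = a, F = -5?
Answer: (1 + sqrt(69))**2 ≈ 86.613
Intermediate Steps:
l(n) = 1 (l(n) = 1/(6 - 5) = 1/1 = 1)
(sqrt(65 + w(4)) + l(-5))**2 = (sqrt(65 + 4) + 1)**2 = (sqrt(69) + 1)**2 = (1 + sqrt(69))**2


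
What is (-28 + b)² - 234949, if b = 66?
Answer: -233505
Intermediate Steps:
(-28 + b)² - 234949 = (-28 + 66)² - 234949 = 38² - 234949 = 1444 - 234949 = -233505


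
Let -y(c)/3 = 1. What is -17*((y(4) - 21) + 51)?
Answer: -459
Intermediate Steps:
y(c) = -3 (y(c) = -3*1 = -3)
-17*((y(4) - 21) + 51) = -17*((-3 - 21) + 51) = -17*(-24 + 51) = -17*27 = -459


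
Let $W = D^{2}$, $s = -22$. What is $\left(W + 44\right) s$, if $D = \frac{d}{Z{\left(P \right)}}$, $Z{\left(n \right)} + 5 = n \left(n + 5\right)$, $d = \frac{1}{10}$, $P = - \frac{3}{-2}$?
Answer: $- \frac{8736288}{9025} \approx -968.01$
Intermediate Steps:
$P = \frac{3}{2}$ ($P = \left(-3\right) \left(- \frac{1}{2}\right) = \frac{3}{2} \approx 1.5$)
$d = \frac{1}{10} \approx 0.1$
$Z{\left(n \right)} = -5 + n \left(5 + n\right)$ ($Z{\left(n \right)} = -5 + n \left(n + 5\right) = -5 + n \left(5 + n\right)$)
$D = \frac{2}{95}$ ($D = \frac{1}{10 \left(-5 + \left(\frac{3}{2}\right)^{2} + 5 \cdot \frac{3}{2}\right)} = \frac{1}{10 \left(-5 + \frac{9}{4} + \frac{15}{2}\right)} = \frac{1}{10 \cdot \frac{19}{4}} = \frac{1}{10} \cdot \frac{4}{19} = \frac{2}{95} \approx 0.021053$)
$W = \frac{4}{9025}$ ($W = \left(\frac{2}{95}\right)^{2} = \frac{4}{9025} \approx 0.00044321$)
$\left(W + 44\right) s = \left(\frac{4}{9025} + 44\right) \left(-22\right) = \frac{397104}{9025} \left(-22\right) = - \frac{8736288}{9025}$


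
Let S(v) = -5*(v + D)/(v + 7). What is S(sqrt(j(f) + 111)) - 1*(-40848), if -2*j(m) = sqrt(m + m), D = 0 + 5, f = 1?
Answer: 40848 - 5*(5 + sqrt(111 - sqrt(2)/2))/(7 + sqrt(111 - sqrt(2)/2)) ≈ 40844.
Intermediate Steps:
D = 5
j(m) = -sqrt(2)*sqrt(m)/2 (j(m) = -sqrt(m + m)/2 = -sqrt(2)*sqrt(m)/2)
S(v) = -5*(5 + v)/(7 + v) (S(v) = -5*(v + 5)/(v + 7) = -5*(5 + v)/(7 + v))
S(sqrt(j(f) + 111)) - 1*(-40848) = 5*(-5 - sqrt(-sqrt(2)*sqrt(1)/2 + 111))/(7 + sqrt(-sqrt(2)*sqrt(1)/2 + 111)) - 1*(-40848) = 5*(-5 - sqrt(-1/2*sqrt(2)*1 + 111))/(7 + sqrt(-1/2*sqrt(2)*1 + 111)) + 40848 = 5*(-5 - sqrt(-sqrt(2)/2 + 111))/(7 + sqrt(-sqrt(2)/2 + 111)) + 40848 = 5*(-5 - sqrt(111 - sqrt(2)/2))/(7 + sqrt(111 - sqrt(2)/2)) + 40848 = 40848 + 5*(-5 - sqrt(111 - sqrt(2)/2))/(7 + sqrt(111 - sqrt(2)/2))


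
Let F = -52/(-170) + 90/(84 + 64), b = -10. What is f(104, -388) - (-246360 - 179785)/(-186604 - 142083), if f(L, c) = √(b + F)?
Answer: -426145/328687 + I*√359479790/6290 ≈ -1.2965 + 3.0143*I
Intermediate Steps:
F = 5749/6290 (F = -52*(-1/170) + 90/148 = 26/85 + 90*(1/148) = 26/85 + 45/74 = 5749/6290 ≈ 0.91399)
f(L, c) = I*√359479790/6290 (f(L, c) = √(-10 + 5749/6290) = √(-57151/6290) = I*√359479790/6290)
f(104, -388) - (-246360 - 179785)/(-186604 - 142083) = I*√359479790/6290 - (-246360 - 179785)/(-186604 - 142083) = I*√359479790/6290 - (-426145)/(-328687) = I*√359479790/6290 - (-426145)*(-1)/328687 = I*√359479790/6290 - 1*426145/328687 = I*√359479790/6290 - 426145/328687 = -426145/328687 + I*√359479790/6290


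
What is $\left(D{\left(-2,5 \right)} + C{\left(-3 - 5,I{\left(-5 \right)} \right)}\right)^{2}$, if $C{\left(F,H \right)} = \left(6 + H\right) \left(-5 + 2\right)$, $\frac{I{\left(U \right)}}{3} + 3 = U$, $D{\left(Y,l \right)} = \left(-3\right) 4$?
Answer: $1764$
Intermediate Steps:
$D{\left(Y,l \right)} = -12$
$I{\left(U \right)} = -9 + 3 U$
$C{\left(F,H \right)} = -18 - 3 H$ ($C{\left(F,H \right)} = \left(6 + H\right) \left(-3\right) = -18 - 3 H$)
$\left(D{\left(-2,5 \right)} + C{\left(-3 - 5,I{\left(-5 \right)} \right)}\right)^{2} = \left(-12 - \left(18 + 3 \left(-9 + 3 \left(-5\right)\right)\right)\right)^{2} = \left(-12 - \left(18 + 3 \left(-9 - 15\right)\right)\right)^{2} = \left(-12 - -54\right)^{2} = \left(-12 + \left(-18 + 72\right)\right)^{2} = \left(-12 + 54\right)^{2} = 42^{2} = 1764$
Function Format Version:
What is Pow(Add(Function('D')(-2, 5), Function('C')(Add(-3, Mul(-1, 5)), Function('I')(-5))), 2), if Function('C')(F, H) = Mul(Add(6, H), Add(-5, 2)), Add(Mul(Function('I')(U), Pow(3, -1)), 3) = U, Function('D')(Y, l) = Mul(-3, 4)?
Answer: 1764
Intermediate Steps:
Function('D')(Y, l) = -12
Function('I')(U) = Add(-9, Mul(3, U))
Function('C')(F, H) = Add(-18, Mul(-3, H)) (Function('C')(F, H) = Mul(Add(6, H), -3) = Add(-18, Mul(-3, H)))
Pow(Add(Function('D')(-2, 5), Function('C')(Add(-3, Mul(-1, 5)), Function('I')(-5))), 2) = Pow(Add(-12, Add(-18, Mul(-3, Add(-9, Mul(3, -5))))), 2) = Pow(Add(-12, Add(-18, Mul(-3, Add(-9, -15)))), 2) = Pow(Add(-12, Add(-18, Mul(-3, -24))), 2) = Pow(Add(-12, Add(-18, 72)), 2) = Pow(Add(-12, 54), 2) = Pow(42, 2) = 1764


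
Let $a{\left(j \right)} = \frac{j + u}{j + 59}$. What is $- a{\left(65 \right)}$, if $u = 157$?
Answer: $- \frac{111}{62} \approx -1.7903$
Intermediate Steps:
$a{\left(j \right)} = \frac{157 + j}{59 + j}$ ($a{\left(j \right)} = \frac{j + 157}{j + 59} = \frac{157 + j}{59 + j}$)
$- a{\left(65 \right)} = - \frac{157 + 65}{59 + 65} = - \frac{222}{124} = \left(-1\right) \frac{111}{62} = - \frac{111}{62}$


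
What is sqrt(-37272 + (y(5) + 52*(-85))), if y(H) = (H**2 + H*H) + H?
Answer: I*sqrt(41637) ≈ 204.05*I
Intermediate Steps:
y(H) = H + 2*H**2 (y(H) = (H**2 + H**2) + H = 2*H**2 + H = H + 2*H**2)
sqrt(-37272 + (y(5) + 52*(-85))) = sqrt(-37272 + (5*(1 + 2*5) + 52*(-85))) = sqrt(-37272 + (5*(1 + 10) - 4420)) = sqrt(-37272 + (5*11 - 4420)) = sqrt(-37272 + (55 - 4420)) = sqrt(-37272 - 4365) = sqrt(-41637) = I*sqrt(41637)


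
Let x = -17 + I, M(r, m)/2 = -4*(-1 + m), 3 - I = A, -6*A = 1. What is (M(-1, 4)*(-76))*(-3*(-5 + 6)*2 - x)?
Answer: 14288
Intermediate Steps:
A = -⅙ (A = -⅙*1 = -⅙ ≈ -0.16667)
I = 19/6 (I = 3 - 1*(-⅙) = 3 + ⅙ = 19/6 ≈ 3.1667)
M(r, m) = 8 - 8*m (M(r, m) = 2*(-4*(-1 + m)) = 2*(4 - 4*m) = 8 - 8*m)
x = -83/6 (x = -17 + 19/6 = -83/6 ≈ -13.833)
(M(-1, 4)*(-76))*(-3*(-5 + 6)*2 - x) = ((8 - 8*4)*(-76))*(-3*(-5 + 6)*2 - 1*(-83/6)) = ((8 - 32)*(-76))*(-3*1*2 + 83/6) = (-24*(-76))*(-3*2 + 83/6) = 1824*(-6 + 83/6) = 1824*(47/6) = 14288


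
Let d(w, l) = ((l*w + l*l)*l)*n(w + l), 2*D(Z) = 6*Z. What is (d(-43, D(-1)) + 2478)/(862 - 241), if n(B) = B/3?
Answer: 2942/207 ≈ 14.213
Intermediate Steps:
n(B) = B/3 (n(B) = B*(⅓) = B/3)
D(Z) = 3*Z (D(Z) = (6*Z)/2 = 3*Z)
d(w, l) = l*(l² + l*w)*(l/3 + w/3) (d(w, l) = ((l*w + l*l)*l)*((w + l)/3) = ((l*w + l²)*l)*((l + w)/3) = ((l² + l*w)*l)*(l/3 + w/3) = (l*(l² + l*w))*(l/3 + w/3) = l*(l² + l*w)*(l/3 + w/3))
(d(-43, D(-1)) + 2478)/(862 - 241) = ((3*(-1))²*(3*(-1) - 43)²/3 + 2478)/(862 - 241) = ((⅓)*(-3)²*(-3 - 43)² + 2478)/621 = ((⅓)*9*(-46)² + 2478)*(1/621) = ((⅓)*9*2116 + 2478)*(1/621) = (6348 + 2478)*(1/621) = 8826*(1/621) = 2942/207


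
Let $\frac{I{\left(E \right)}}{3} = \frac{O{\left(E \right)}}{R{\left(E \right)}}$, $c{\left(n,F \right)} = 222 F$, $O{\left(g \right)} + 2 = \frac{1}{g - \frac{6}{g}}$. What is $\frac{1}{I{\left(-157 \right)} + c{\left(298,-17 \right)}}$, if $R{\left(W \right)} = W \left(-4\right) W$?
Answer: $- \frac{2429701228}{9169692286143} \approx -0.00026497$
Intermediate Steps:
$O{\left(g \right)} = -2 + \frac{1}{g - \frac{6}{g}}$
$R{\left(W \right)} = - 4 W^{2}$ ($R{\left(W \right)} = - 4 W W = - 4 W^{2}$)
$I{\left(E \right)} = - \frac{3 \left(12 + E - 2 E^{2}\right)}{4 E^{2} \left(-6 + E^{2}\right)}$ ($I{\left(E \right)} = 3 \frac{\frac{1}{-6 + E^{2}} \left(12 + E - 2 E^{2}\right)}{\left(-4\right) E^{2}} = 3 \frac{12 + E - 2 E^{2}}{-6 + E^{2}} \left(- \frac{1}{4 E^{2}}\right) = 3 \left(- \frac{12 + E - 2 E^{2}}{4 E^{2} \left(-6 + E^{2}\right)}\right) = - \frac{3 \left(12 + E - 2 E^{2}\right)}{4 E^{2} \left(-6 + E^{2}\right)}$)
$\frac{1}{I{\left(-157 \right)} + c{\left(298,-17 \right)}} = \frac{1}{\frac{3 \left(-12 - -157 + 2 \left(-157\right)^{2}\right)}{4 \cdot 24649 \left(-6 + \left(-157\right)^{2}\right)} + 222 \left(-17\right)} = \frac{1}{\frac{3}{4} \cdot \frac{1}{24649} \frac{1}{-6 + 24649} \left(-12 + 157 + 2 \cdot 24649\right) - 3774} = \frac{1}{\frac{3}{4} \cdot \frac{1}{24649} \cdot \frac{1}{24643} \left(-12 + 157 + 49298\right) - 3774} = \frac{1}{\frac{3}{4} \cdot \frac{1}{24649} \cdot \frac{1}{24643} \cdot 49443 - 3774} = \frac{1}{\frac{148329}{2429701228} - 3774} = \frac{1}{- \frac{9169692286143}{2429701228}} = - \frac{2429701228}{9169692286143}$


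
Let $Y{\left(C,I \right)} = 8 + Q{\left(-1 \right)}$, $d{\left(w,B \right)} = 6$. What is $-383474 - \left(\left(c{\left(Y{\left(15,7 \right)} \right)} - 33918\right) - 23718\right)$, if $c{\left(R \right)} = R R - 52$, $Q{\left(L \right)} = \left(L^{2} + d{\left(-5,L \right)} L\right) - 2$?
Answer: $-325787$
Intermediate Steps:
$Q{\left(L \right)} = -2 + L^{2} + 6 L$ ($Q{\left(L \right)} = \left(L^{2} + 6 L\right) - 2 = -2 + L^{2} + 6 L$)
$Y{\left(C,I \right)} = 1$ ($Y{\left(C,I \right)} = 8 + \left(-2 + \left(-1\right)^{2} + 6 \left(-1\right)\right) = 8 - 7 = 1$)
$c{\left(R \right)} = -52 + R^{2}$ ($c{\left(R \right)} = R^{2} - 52 = -52 + R^{2}$)
$-383474 - \left(\left(c{\left(Y{\left(15,7 \right)} \right)} - 33918\right) - 23718\right) = -383474 - \left(\left(\left(-52 + 1^{2}\right) - 33918\right) - 23718\right) = -383474 - \left(\left(\left(-52 + 1\right) - 33918\right) - 23718\right) = -383474 - \left(\left(-51 - 33918\right) - 23718\right) = -383474 - \left(-33969 - 23718\right) = -383474 - -57687 = -383474 + 57687 = -325787$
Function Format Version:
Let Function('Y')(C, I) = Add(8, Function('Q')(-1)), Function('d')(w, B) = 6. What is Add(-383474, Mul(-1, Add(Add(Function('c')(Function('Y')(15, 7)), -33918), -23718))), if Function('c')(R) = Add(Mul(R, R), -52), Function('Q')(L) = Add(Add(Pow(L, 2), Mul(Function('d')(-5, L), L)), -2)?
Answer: -325787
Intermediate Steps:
Function('Q')(L) = Add(-2, Pow(L, 2), Mul(6, L)) (Function('Q')(L) = Add(Add(Pow(L, 2), Mul(6, L)), -2) = Add(-2, Pow(L, 2), Mul(6, L)))
Function('Y')(C, I) = 1 (Function('Y')(C, I) = Add(8, Add(-2, Pow(-1, 2), Mul(6, -1))) = Add(8, Add(-2, 1, -6)) = Add(8, -7) = 1)
Function('c')(R) = Add(-52, Pow(R, 2)) (Function('c')(R) = Add(Pow(R, 2), -52) = Add(-52, Pow(R, 2)))
Add(-383474, Mul(-1, Add(Add(Function('c')(Function('Y')(15, 7)), -33918), -23718))) = Add(-383474, Mul(-1, Add(Add(Add(-52, Pow(1, 2)), -33918), -23718))) = Add(-383474, Mul(-1, Add(Add(Add(-52, 1), -33918), -23718))) = Add(-383474, Mul(-1, Add(Add(-51, -33918), -23718))) = Add(-383474, Mul(-1, Add(-33969, -23718))) = Add(-383474, Mul(-1, -57687)) = Add(-383474, 57687) = -325787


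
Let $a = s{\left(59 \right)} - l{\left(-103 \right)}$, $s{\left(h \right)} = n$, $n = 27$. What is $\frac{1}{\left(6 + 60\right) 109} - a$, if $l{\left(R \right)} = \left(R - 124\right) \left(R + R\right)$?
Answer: $\frac{336211591}{7194} \approx 46735.0$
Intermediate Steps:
$s{\left(h \right)} = 27$
$l{\left(R \right)} = 2 R \left(-124 + R\right)$ ($l{\left(R \right)} = \left(-124 + R\right) 2 R = 2 R \left(-124 + R\right)$)
$a = -46735$ ($a = 27 - 2 \left(-103\right) \left(-124 - 103\right) = 27 - 2 \left(-103\right) \left(-227\right) = 27 - 46762 = -46735$)
$\frac{1}{\left(6 + 60\right) 109} - a = \frac{1}{\left(6 + 60\right) 109} - -46735 = \frac{1}{66 \cdot 109} + 46735 = \frac{1}{7194} + 46735 = \frac{336211591}{7194}$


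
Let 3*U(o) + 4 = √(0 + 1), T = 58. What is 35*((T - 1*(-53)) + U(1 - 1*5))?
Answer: 3850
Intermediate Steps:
U(o) = -1 (U(o) = -4/3 + √(0 + 1)/3 = -4/3 + √1/3 = -4/3 + (⅓)*1 = -4/3 + ⅓ = -1)
35*((T - 1*(-53)) + U(1 - 1*5)) = 35*((58 - 1*(-53)) - 1) = 35*((58 + 53) - 1) = 35*(111 - 1) = 35*110 = 3850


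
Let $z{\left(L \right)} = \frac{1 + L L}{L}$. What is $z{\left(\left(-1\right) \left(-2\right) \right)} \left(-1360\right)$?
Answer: $-3400$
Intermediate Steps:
$z{\left(L \right)} = \frac{1 + L^{2}}{L}$
$z{\left(\left(-1\right) \left(-2\right) \right)} \left(-1360\right) = \left(\left(-1\right) \left(-2\right) + \frac{1}{\left(-1\right) \left(-2\right)}\right) \left(-1360\right) = \left(2 + \frac{1}{2}\right) \left(-1360\right) = \frac{5}{2} \left(-1360\right) = -3400$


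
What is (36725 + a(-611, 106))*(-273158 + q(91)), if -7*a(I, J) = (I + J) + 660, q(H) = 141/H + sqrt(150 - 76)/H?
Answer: -6386321330040/637 + 256920*sqrt(74)/637 ≈ -1.0026e+10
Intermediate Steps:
q(H) = 141/H + sqrt(74)/H
a(I, J) = -660/7 - I/7 - J/7 (a(I, J) = -((I + J) + 660)/7 = -(660 + I + J)/7 = -660/7 - I/7 - J/7)
(36725 + a(-611, 106))*(-273158 + q(91)) = (36725 + (-660/7 - 1/7*(-611) - 1/7*106))*(-273158 + (141 + sqrt(74))/91) = (36725 + (-660/7 + 611/7 - 106/7))*(-273158 + (141 + sqrt(74))/91) = (36725 - 155/7)*(-273158 + (141/91 + sqrt(74)/91)) = 256920*(-24857237/91 + sqrt(74)/91)/7 = -6386321330040/637 + 256920*sqrt(74)/637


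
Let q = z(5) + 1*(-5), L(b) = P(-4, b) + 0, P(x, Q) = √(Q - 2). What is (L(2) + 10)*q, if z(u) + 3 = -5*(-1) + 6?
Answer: 30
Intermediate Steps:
z(u) = 8 (z(u) = -3 + (-5*(-1) + 6) = -3 + (5 + 6) = -3 + 11 = 8)
P(x, Q) = √(-2 + Q)
L(b) = √(-2 + b) (L(b) = √(-2 + b) + 0 = √(-2 + b))
q = 3 (q = 8 + 1*(-5) = 8 - 5 = 3)
(L(2) + 10)*q = (√(-2 + 2) + 10)*3 = (√0 + 10)*3 = (0 + 10)*3 = 10*3 = 30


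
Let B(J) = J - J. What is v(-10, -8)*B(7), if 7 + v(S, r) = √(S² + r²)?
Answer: 0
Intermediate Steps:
v(S, r) = -7 + √(S² + r²)
B(J) = 0
v(-10, -8)*B(7) = (-7 + √((-10)² + (-8)²))*0 = (-7 + √(100 + 64))*0 = (-7 + √164)*0 = (-7 + 2*√41)*0 = 0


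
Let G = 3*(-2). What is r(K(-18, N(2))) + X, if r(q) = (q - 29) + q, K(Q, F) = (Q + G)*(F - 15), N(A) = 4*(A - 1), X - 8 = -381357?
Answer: -380850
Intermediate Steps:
G = -6
X = -381349 (X = 8 - 381357 = -381349)
N(A) = -4 + 4*A (N(A) = 4*(-1 + A) = -4 + 4*A)
K(Q, F) = (-15 + F)*(-6 + Q) (K(Q, F) = (Q - 6)*(F - 15) = (-6 + Q)*(-15 + F) = (-15 + F)*(-6 + Q))
r(q) = -29 + 2*q (r(q) = (-29 + q) + q = -29 + 2*q)
r(K(-18, N(2))) + X = (-29 + 2*(90 - 15*(-18) - 6*(-4 + 4*2) + (-4 + 4*2)*(-18))) - 381349 = (-29 + 2*(90 + 270 - 6*(-4 + 8) + (-4 + 8)*(-18))) - 381349 = (-29 + 2*(90 + 270 - 6*4 + 4*(-18))) - 381349 = (-29 + 2*(90 + 270 - 24 - 72)) - 381349 = (-29 + 2*264) - 381349 = (-29 + 528) - 381349 = 499 - 381349 = -380850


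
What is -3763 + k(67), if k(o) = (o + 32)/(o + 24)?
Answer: -342334/91 ≈ -3761.9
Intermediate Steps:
k(o) = (32 + o)/(24 + o)
-3763 + k(67) = -3763 + (32 + 67)/(24 + 67) = -3763 + 99/91 = -342334/91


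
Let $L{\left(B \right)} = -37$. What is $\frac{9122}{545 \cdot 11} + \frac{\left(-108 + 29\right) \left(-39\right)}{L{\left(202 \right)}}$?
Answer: $- \frac{18133081}{221815} \approx -81.749$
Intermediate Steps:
$\frac{9122}{545 \cdot 11} + \frac{\left(-108 + 29\right) \left(-39\right)}{L{\left(202 \right)}} = \frac{9122}{545 \cdot 11} + \frac{\left(-108 + 29\right) \left(-39\right)}{-37} = \frac{9122}{5995} + \left(-79\right) \left(-39\right) \left(- \frac{1}{37}\right) = 9122 \cdot \frac{1}{5995} + 3081 \left(- \frac{1}{37}\right) = \frac{9122}{5995} - \frac{3081}{37} = - \frac{18133081}{221815}$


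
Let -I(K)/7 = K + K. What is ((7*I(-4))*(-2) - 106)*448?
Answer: -398720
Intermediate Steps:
I(K) = -14*K (I(K) = -7*(K + K) = -14*K)
((7*I(-4))*(-2) - 106)*448 = ((7*(-14*(-4)))*(-2) - 106)*448 = ((7*56)*(-2) - 106)*448 = (392*(-2) - 106)*448 = (-784 - 106)*448 = -890*448 = -398720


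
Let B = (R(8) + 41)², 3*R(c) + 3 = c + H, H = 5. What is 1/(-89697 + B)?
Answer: -9/789584 ≈ -1.1398e-5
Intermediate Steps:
R(c) = ⅔ + c/3 (R(c) = -1 + (c + 5)/3 = -1 + (5 + c)/3 = -1 + (5/3 + c/3) = ⅔ + c/3)
B = 17689/9 (B = ((⅔ + (⅓)*8) + 41)² = ((⅔ + 8/3) + 41)² = (10/3 + 41)² = (133/3)² = 17689/9 ≈ 1965.4)
1/(-89697 + B) = 1/(-89697 + 17689/9) = 1/(-789584/9) = -9/789584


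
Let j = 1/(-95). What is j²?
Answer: 1/9025 ≈ 0.00011080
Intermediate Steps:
j = -1/95 ≈ -0.010526
j² = (-1/95)² = 1/9025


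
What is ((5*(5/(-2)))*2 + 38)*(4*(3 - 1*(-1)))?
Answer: 208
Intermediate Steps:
((5*(5/(-2)))*2 + 38)*(4*(3 - 1*(-1))) = ((5*(5*(-½)))*2 + 38)*(4*(3 + 1)) = ((5*(-5/2))*2 + 38)*(4*4) = (-25/2*2 + 38)*16 = (-25 + 38)*16 = 13*16 = 208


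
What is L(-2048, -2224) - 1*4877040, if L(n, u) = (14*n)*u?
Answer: 58889488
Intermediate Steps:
L(n, u) = 14*n*u
L(-2048, -2224) - 1*4877040 = 14*(-2048)*(-2224) - 1*4877040 = 63766528 - 4877040 = 58889488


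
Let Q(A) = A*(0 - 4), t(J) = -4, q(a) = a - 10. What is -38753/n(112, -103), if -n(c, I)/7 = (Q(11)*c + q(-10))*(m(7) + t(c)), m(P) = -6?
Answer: 38753/346360 ≈ 0.11189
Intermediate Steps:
q(a) = -10 + a
Q(A) = -4*A (Q(A) = A*(-4) = -4*A)
n(c, I) = -1400 - 3080*c (n(c, I) = -7*((-4*11)*c + (-10 - 10))*(-6 - 4) = -7*(-44*c - 20)*(-10) = -7*(-20 - 44*c)*(-10) = -7*(200 + 440*c) = -1400 - 3080*c)
-38753/n(112, -103) = -38753/(-1400 - 3080*112) = -38753/(-1400 - 344960) = -38753/(-346360) = -38753*(-1/346360) = 38753/346360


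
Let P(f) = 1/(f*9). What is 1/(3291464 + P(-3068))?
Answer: 27612/90883903967 ≈ 3.0382e-7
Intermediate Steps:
P(f) = 1/(9*f)
1/(3291464 + P(-3068)) = 1/(3291464 + (⅑)/(-3068)) = 1/(3291464 + (⅑)*(-1/3068)) = 1/(3291464 - 1/27612) = 1/(90883903967/27612) = 27612/90883903967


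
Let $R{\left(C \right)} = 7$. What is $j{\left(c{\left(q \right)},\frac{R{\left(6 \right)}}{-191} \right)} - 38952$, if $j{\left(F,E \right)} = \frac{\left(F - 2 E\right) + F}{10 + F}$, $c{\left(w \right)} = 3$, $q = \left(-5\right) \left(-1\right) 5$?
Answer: $- \frac{96716656}{2483} \approx -38952.0$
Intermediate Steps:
$q = 25$ ($q = 5 \cdot 5 = 25$)
$j{\left(F,E \right)} = \frac{- 2 E + 2 F}{10 + F}$
$j{\left(c{\left(q \right)},\frac{R{\left(6 \right)}}{-191} \right)} - 38952 = \frac{2 \left(3 - \frac{7}{-191}\right)}{10 + 3} - 38952 = \frac{2 \left(3 - 7 \left(- \frac{1}{191}\right)\right)}{13} - 38952 = 2 \cdot \frac{1}{13} \left(3 - - \frac{7}{191}\right) - 38952 = 2 \cdot \frac{1}{13} \left(3 + \frac{7}{191}\right) - 38952 = 2 \cdot \frac{1}{13} \cdot \frac{580}{191} - 38952 = \frac{1160}{2483} - 38952 = - \frac{96716656}{2483}$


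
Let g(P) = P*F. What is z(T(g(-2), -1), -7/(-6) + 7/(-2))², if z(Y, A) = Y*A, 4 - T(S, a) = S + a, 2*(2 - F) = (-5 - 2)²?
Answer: 78400/9 ≈ 8711.1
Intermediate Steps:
F = -45/2 (F = 2 - (-5 - 2)²/2 = 2 - ½*(-7)² = 2 - ½*49 = 2 - 49/2 = -45/2 ≈ -22.500)
g(P) = -45*P/2 (g(P) = P*(-45/2) = -45*P/2)
T(S, a) = 4 - S - a (T(S, a) = 4 - (S + a) = 4 + (-S - a) = 4 - S - a)
z(Y, A) = A*Y
z(T(g(-2), -1), -7/(-6) + 7/(-2))² = ((-7/(-6) + 7/(-2))*(4 - (-45)*(-2)/2 - 1*(-1)))² = ((-7*(-⅙) + 7*(-½))*(4 - 1*45 + 1))² = ((7/6 - 7/2)*(4 - 45 + 1))² = (-7/3*(-40))² = (280/3)² = 78400/9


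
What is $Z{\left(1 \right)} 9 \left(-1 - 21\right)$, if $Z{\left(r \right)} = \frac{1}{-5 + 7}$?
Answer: $-99$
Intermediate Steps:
$Z{\left(r \right)} = \frac{1}{2}$
$Z{\left(1 \right)} 9 \left(-1 - 21\right) = \frac{1}{2} \cdot 9 \left(-1 - 21\right) = \frac{9}{2} \left(-22\right) = -99$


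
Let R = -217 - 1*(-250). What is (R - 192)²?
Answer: 25281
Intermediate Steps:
R = 33 (R = -217 + 250 = 33)
(R - 192)² = (33 - 192)² = (-159)² = 25281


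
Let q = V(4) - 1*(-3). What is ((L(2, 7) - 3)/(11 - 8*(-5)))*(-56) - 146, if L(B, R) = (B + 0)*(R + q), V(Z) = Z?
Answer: -8846/51 ≈ -173.45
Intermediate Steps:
q = 7 (q = 4 - 1*(-3) = 4 + 3 = 7)
L(B, R) = B*(7 + R) (L(B, R) = (B + 0)*(R + 7) = B*(7 + R))
((L(2, 7) - 3)/(11 - 8*(-5)))*(-56) - 146 = ((2*(7 + 7) - 3)/(11 - 8*(-5)))*(-56) - 146 = ((2*14 - 3)/(11 + 40))*(-56) - 146 = ((28 - 3)/51)*(-56) - 146 = (25*(1/51))*(-56) - 146 = (25/51)*(-56) - 146 = -1400/51 - 146 = -8846/51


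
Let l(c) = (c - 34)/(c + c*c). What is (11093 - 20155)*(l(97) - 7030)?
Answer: 43256238161/679 ≈ 6.3706e+7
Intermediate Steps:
l(c) = (-34 + c)/(c + c**2)
(11093 - 20155)*(l(97) - 7030) = (11093 - 20155)*((-34 + 97)/(97*(1 + 97)) - 7030) = -9062*((1/97)*63/98 - 7030) = -9062*((1/97)*(1/98)*63 - 7030) = -9062*(9/1358 - 7030) = -9062*(-9546731/1358) = 43256238161/679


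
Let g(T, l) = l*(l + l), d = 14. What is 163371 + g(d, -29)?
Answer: 165053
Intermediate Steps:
g(T, l) = 2*l² (g(T, l) = l*(2*l) = 2*l²)
163371 + g(d, -29) = 163371 + 2*(-29)² = 163371 + 2*841 = 163371 + 1682 = 165053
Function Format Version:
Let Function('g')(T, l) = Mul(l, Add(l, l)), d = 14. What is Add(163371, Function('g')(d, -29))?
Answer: 165053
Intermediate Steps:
Function('g')(T, l) = Mul(2, Pow(l, 2)) (Function('g')(T, l) = Mul(l, Mul(2, l)) = Mul(2, Pow(l, 2)))
Add(163371, Function('g')(d, -29)) = Add(163371, Mul(2, Pow(-29, 2))) = Add(163371, Mul(2, 841)) = Add(163371, 1682) = 165053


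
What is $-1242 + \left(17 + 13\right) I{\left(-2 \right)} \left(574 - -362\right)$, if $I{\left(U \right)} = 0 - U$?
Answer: $54918$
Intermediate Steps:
$I{\left(U \right)} = - U$
$-1242 + \left(17 + 13\right) I{\left(-2 \right)} \left(574 - -362\right) = -1242 + \left(17 + 13\right) \left(\left(-1\right) \left(-2\right)\right) \left(574 - -362\right) = -1242 + 30 \cdot 2 \left(574 + 362\right) = -1242 + 60 \cdot 936 = -1242 + 56160 = 54918$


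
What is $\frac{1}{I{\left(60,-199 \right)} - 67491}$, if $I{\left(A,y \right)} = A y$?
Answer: $- \frac{1}{79431} \approx -1.259 \cdot 10^{-5}$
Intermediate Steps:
$\frac{1}{I{\left(60,-199 \right)} - 67491} = \frac{1}{60 \left(-199\right) - 67491} = \frac{1}{-11940 - 67491} = \frac{1}{-79431} = - \frac{1}{79431}$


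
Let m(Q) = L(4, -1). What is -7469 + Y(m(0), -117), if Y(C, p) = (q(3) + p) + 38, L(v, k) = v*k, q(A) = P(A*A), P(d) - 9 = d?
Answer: -7530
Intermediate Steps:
P(d) = 9 + d
q(A) = 9 + A**2 (q(A) = 9 + A*A = 9 + A**2)
L(v, k) = k*v
m(Q) = -4 (m(Q) = -1*4 = -4)
Y(C, p) = 56 + p (Y(C, p) = ((9 + 3**2) + p) + 38 = ((9 + 9) + p) + 38 = (18 + p) + 38 = 56 + p)
-7469 + Y(m(0), -117) = -7469 + (56 - 117) = -7469 - 61 = -7530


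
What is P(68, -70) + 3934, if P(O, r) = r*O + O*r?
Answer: -5586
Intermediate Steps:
P(O, r) = 2*O*r (P(O, r) = O*r + O*r = 2*O*r)
P(68, -70) + 3934 = 2*68*(-70) + 3934 = -9520 + 3934 = -5586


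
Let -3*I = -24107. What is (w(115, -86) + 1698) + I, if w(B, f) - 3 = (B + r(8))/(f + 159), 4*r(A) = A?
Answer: 2132681/219 ≈ 9738.3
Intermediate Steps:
r(A) = A/4
w(B, f) = 3 + (2 + B)/(159 + f) (w(B, f) = 3 + (B + (¼)*8)/(f + 159) = 3 + (B + 2)/(159 + f) = 3 + (2 + B)/(159 + f))
I = 24107/3 (I = -⅓*(-24107) = 24107/3 ≈ 8035.7)
(w(115, -86) + 1698) + I = ((479 + 115 + 3*(-86))/(159 - 86) + 1698) + 24107/3 = ((479 + 115 - 258)/73 + 1698) + 24107/3 = ((1/73)*336 + 1698) + 24107/3 = (336/73 + 1698) + 24107/3 = 124290/73 + 24107/3 = 2132681/219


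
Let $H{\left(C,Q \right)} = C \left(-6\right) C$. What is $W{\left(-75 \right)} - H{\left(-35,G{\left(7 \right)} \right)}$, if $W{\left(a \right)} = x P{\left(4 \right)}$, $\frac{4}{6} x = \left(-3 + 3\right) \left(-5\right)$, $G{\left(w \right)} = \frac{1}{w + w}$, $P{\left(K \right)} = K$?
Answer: $7350$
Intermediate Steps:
$G{\left(w \right)} = \frac{1}{2 w}$
$x = 0$ ($x = \frac{3 \left(-3 + 3\right) \left(-5\right)}{2} = \frac{3 \cdot 0 \left(-5\right)}{2} = \frac{3}{2} \cdot 0 = 0$)
$H{\left(C,Q \right)} = - 6 C^{2}$ ($H{\left(C,Q \right)} = - 6 C C = - 6 C^{2}$)
$W{\left(a \right)} = 0$ ($W{\left(a \right)} = 0 \cdot 4 = 0$)
$W{\left(-75 \right)} - H{\left(-35,G{\left(7 \right)} \right)} = 0 - - 6 \left(-35\right)^{2} = 0 - \left(-6\right) 1225 = 0 - -7350 = 0 + 7350 = 7350$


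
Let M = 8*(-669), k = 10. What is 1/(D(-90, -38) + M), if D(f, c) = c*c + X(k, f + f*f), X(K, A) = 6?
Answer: -1/3902 ≈ -0.00025628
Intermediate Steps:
D(f, c) = 6 + c² (D(f, c) = c*c + 6 = c² + 6 = 6 + c²)
M = -5352
1/(D(-90, -38) + M) = 1/((6 + (-38)²) - 5352) = 1/((6 + 1444) - 5352) = 1/(1450 - 5352) = 1/(-3902) = -1/3902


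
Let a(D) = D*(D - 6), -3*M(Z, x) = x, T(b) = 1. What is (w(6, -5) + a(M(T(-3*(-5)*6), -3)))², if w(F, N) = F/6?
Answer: 16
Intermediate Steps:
w(F, N) = F/6 (w(F, N) = F*(⅙) = F/6)
M(Z, x) = -x/3
a(D) = D*(-6 + D)
(w(6, -5) + a(M(T(-3*(-5)*6), -3)))² = ((⅙)*6 + (-⅓*(-3))*(-6 - ⅓*(-3)))² = (1 + 1*(-6 + 1))² = (1 + 1*(-5))² = (1 - 5)² = (-4)² = 16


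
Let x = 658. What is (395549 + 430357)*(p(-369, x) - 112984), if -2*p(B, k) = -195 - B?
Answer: -93386017326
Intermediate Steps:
p(B, k) = 195/2 + B/2 (p(B, k) = -(-195 - B)/2 = 195/2 + B/2)
(395549 + 430357)*(p(-369, x) - 112984) = (395549 + 430357)*((195/2 + (½)*(-369)) - 112984) = 825906*((195/2 - 369/2) - 112984) = 825906*(-87 - 112984) = 825906*(-113071) = -93386017326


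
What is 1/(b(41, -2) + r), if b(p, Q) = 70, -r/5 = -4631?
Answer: 1/23225 ≈ 4.3057e-5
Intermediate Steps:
r = 23155 (r = -5*(-4631) = 23155)
1/(b(41, -2) + r) = 1/(70 + 23155) = 1/23225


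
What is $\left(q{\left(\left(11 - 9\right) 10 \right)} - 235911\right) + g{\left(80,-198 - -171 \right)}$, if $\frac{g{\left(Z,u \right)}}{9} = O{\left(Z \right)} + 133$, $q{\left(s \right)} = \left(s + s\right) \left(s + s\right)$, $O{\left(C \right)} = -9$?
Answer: $-233195$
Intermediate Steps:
$q{\left(s \right)} = 4 s^{2}$ ($q{\left(s \right)} = 2 s 2 s = 4 s^{2}$)
$g{\left(Z,u \right)} = 1116$ ($g{\left(Z,u \right)} = 9 \left(-9 + 133\right) = 9 \cdot 124 = 1116$)
$\left(q{\left(\left(11 - 9\right) 10 \right)} - 235911\right) + g{\left(80,-198 - -171 \right)} = \left(4 \left(\left(11 - 9\right) 10\right)^{2} - 235911\right) + 1116 = \left(4 \left(2 \cdot 10\right)^{2} - 235911\right) + 1116 = \left(4 \cdot 20^{2} - 235911\right) + 1116 = \left(4 \cdot 400 - 235911\right) + 1116 = \left(1600 - 235911\right) + 1116 = -234311 + 1116 = -233195$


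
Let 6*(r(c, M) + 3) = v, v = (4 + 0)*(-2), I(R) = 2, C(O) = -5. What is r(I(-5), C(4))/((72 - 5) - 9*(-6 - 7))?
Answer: -13/552 ≈ -0.023551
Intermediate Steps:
v = -8 (v = 4*(-2) = -8)
r(c, M) = -13/3 (r(c, M) = -3 + (1/6)*(-8) = -3 - 4/3 = -13/3)
r(I(-5), C(4))/((72 - 5) - 9*(-6 - 7)) = -13/(3*((72 - 5) - 9*(-6 - 7))) = -13/(3*(67 - 9*(-13))) = -13/(3*(67 + 117)) = -13/3/184 = -13/3*1/184 = -13/552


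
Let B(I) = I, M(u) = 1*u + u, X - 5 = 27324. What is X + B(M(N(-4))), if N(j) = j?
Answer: 27321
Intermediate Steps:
X = 27329 (X = 5 + 27324 = 27329)
M(u) = 2*u (M(u) = u + u = 2*u)
X + B(M(N(-4))) = 27329 + 2*(-4) = 27329 - 8 = 27321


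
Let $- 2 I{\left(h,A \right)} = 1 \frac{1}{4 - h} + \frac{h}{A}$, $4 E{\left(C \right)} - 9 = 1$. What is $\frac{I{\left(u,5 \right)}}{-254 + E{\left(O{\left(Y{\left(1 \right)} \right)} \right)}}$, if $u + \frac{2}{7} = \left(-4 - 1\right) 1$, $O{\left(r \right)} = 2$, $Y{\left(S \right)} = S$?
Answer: $- \frac{432}{228865} \approx -0.0018876$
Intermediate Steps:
$u = - \frac{37}{7}$ ($u = - \frac{2}{7} + \left(-4 - 1\right) 1 = - \frac{2}{7} - 5 = - \frac{37}{7} \approx -5.2857$)
$E{\left(C \right)} = \frac{5}{2}$ ($E{\left(C \right)} = \frac{9}{4} + \frac{1}{4} \cdot 1 = \frac{9}{4} + \frac{1}{4} = \frac{5}{2}$)
$I{\left(h,A \right)} = - \frac{1}{2 \left(4 - h\right)} - \frac{h}{2 A}$ ($I{\left(h,A \right)} = - \frac{1 \frac{1}{4 - h} + \frac{h}{A}}{2} = - \frac{\frac{1}{4 - h} + \frac{h}{A}}{2} = - \frac{1}{2 \left(4 - h\right)} - \frac{h}{2 A}$)
$\frac{I{\left(u,5 \right)}}{-254 + E{\left(O{\left(Y{\left(1 \right)} \right)} \right)}} = \frac{\frac{1}{2} \cdot \frac{1}{5} \frac{1}{-4 - \frac{37}{7}} \left(5 - \left(- \frac{37}{7}\right)^{2} + 4 \left(- \frac{37}{7}\right)\right)}{-254 + \frac{5}{2}} = \frac{\frac{1}{2} \cdot \frac{1}{5} \frac{1}{- \frac{65}{7}} \left(5 - \frac{1369}{49} - \frac{148}{7}\right)}{- \frac{503}{2}} = \frac{1}{2} \cdot \frac{1}{5} \left(- \frac{7}{65}\right) \left(5 - \frac{1369}{49} - \frac{148}{7}\right) \left(- \frac{2}{503}\right) = \frac{1}{2} \cdot \frac{1}{5} \left(- \frac{7}{65}\right) \left(- \frac{2160}{49}\right) \left(- \frac{2}{503}\right) = \frac{216}{455} \left(- \frac{2}{503}\right) = - \frac{432}{228865}$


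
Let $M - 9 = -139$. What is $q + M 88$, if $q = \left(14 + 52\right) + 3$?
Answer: $-11371$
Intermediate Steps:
$M = -130$ ($M = 9 - 139 = -130$)
$q = 69$ ($q = 66 + 3 = 69$)
$q + M 88 = 69 - 11440 = -11371$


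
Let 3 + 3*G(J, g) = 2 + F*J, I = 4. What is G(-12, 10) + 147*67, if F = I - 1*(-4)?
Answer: 29450/3 ≈ 9816.7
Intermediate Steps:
F = 8 (F = 4 - 1*(-4) = 4 + 4 = 8)
G(J, g) = -1/3 + 8*J/3 (G(J, g) = -1 + (2 + 8*J)/3 = -1 + (2/3 + 8*J/3) = -1/3 + 8*J/3)
G(-12, 10) + 147*67 = (-1/3 + (8/3)*(-12)) + 147*67 = (-1/3 - 32) + 9849 = -97/3 + 9849 = 29450/3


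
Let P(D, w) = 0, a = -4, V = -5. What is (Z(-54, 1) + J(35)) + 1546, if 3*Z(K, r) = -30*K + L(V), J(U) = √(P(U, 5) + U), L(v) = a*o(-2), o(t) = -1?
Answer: 6262/3 + √35 ≈ 2093.3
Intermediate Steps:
L(v) = 4 (L(v) = -4*(-1) = 4)
J(U) = √U (J(U) = √(0 + U) = √U)
Z(K, r) = 4/3 - 10*K (Z(K, r) = (-30*K + 4)/3 = (4 - 30*K)/3 = 4/3 - 10*K)
(Z(-54, 1) + J(35)) + 1546 = ((4/3 - 10*(-54)) + √35) + 1546 = ((4/3 + 540) + √35) + 1546 = (1624/3 + √35) + 1546 = 6262/3 + √35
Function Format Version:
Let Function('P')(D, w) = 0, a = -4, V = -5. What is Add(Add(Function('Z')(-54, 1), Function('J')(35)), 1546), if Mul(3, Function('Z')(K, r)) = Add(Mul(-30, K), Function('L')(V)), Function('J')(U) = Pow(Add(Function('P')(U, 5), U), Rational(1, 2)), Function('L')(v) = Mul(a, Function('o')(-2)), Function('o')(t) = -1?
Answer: Add(Rational(6262, 3), Pow(35, Rational(1, 2))) ≈ 2093.3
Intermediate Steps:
Function('L')(v) = 4 (Function('L')(v) = Mul(-4, -1) = 4)
Function('J')(U) = Pow(U, Rational(1, 2)) (Function('J')(U) = Pow(Add(0, U), Rational(1, 2)) = Pow(U, Rational(1, 2)))
Function('Z')(K, r) = Add(Rational(4, 3), Mul(-10, K)) (Function('Z')(K, r) = Mul(Rational(1, 3), Add(Mul(-30, K), 4)) = Mul(Rational(1, 3), Add(4, Mul(-30, K))) = Add(Rational(4, 3), Mul(-10, K)))
Add(Add(Function('Z')(-54, 1), Function('J')(35)), 1546) = Add(Add(Add(Rational(4, 3), Mul(-10, -54)), Pow(35, Rational(1, 2))), 1546) = Add(Add(Add(Rational(4, 3), 540), Pow(35, Rational(1, 2))), 1546) = Add(Add(Rational(1624, 3), Pow(35, Rational(1, 2))), 1546) = Add(Rational(6262, 3), Pow(35, Rational(1, 2)))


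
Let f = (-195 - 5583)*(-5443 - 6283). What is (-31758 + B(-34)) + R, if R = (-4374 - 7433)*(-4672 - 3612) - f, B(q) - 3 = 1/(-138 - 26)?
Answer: 4924035219/164 ≈ 3.0025e+7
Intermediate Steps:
B(q) = 491/164 (B(q) = 3 + 1/(-138 - 26) = 3 + 1/(-164) = 3 - 1/164 = 491/164)
f = 67752828 (f = -5778*(-11726) = 67752828)
R = 30056360 (R = (-4374 - 7433)*(-4672 - 3612) - 1*67752828 = -11807*(-8284) - 67752828 = 97809188 - 67752828 = 30056360)
(-31758 + B(-34)) + R = (-31758 + 491/164) + 30056360 = -5207821/164 + 30056360 = 4924035219/164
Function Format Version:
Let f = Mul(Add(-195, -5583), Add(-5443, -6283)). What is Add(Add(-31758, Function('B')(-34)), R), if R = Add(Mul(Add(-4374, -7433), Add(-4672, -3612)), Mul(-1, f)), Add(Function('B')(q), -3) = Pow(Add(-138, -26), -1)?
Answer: Rational(4924035219, 164) ≈ 3.0025e+7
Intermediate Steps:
Function('B')(q) = Rational(491, 164) (Function('B')(q) = Add(3, Pow(Add(-138, -26), -1)) = Add(3, Pow(-164, -1)) = Add(3, Rational(-1, 164)) = Rational(491, 164))
f = 67752828 (f = Mul(-5778, -11726) = 67752828)
R = 30056360 (R = Add(Mul(Add(-4374, -7433), Add(-4672, -3612)), Mul(-1, 67752828)) = Add(Mul(-11807, -8284), -67752828) = Add(97809188, -67752828) = 30056360)
Add(Add(-31758, Function('B')(-34)), R) = Add(Add(-31758, Rational(491, 164)), 30056360) = Add(Rational(-5207821, 164), 30056360) = Rational(4924035219, 164)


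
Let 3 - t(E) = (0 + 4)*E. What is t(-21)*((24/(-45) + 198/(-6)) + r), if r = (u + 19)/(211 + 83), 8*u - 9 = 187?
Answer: -2846437/980 ≈ -2904.5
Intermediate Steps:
u = 49/2 (u = 9/8 + (1/8)*187 = 9/8 + 187/8 = 49/2 ≈ 24.500)
t(E) = 3 - 4*E (t(E) = 3 - (0 + 4)*E = 3 - 4*E)
r = 29/196 (r = (49/2 + 19)/(211 + 83) = (87/2)/294 = (87/2)*(1/294) = 29/196 ≈ 0.14796)
t(-21)*((24/(-45) + 198/(-6)) + r) = (3 - 4*(-21))*((24/(-45) + 198/(-6)) + 29/196) = (3 + 84)*((24*(-1/45) + 198*(-1/6)) + 29/196) = 87*((-8/15 - 33) + 29/196) = 87*(-503/15 + 29/196) = 87*(-98153/2940) = -2846437/980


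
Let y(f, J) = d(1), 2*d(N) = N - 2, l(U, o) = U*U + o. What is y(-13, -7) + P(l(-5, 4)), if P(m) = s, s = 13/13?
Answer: ½ ≈ 0.50000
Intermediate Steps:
l(U, o) = o + U² (l(U, o) = U² + o = o + U²)
d(N) = -1 + N/2 (d(N) = (N - 2)/2 = (-2 + N)/2 = -1 + N/2)
y(f, J) = -½ (y(f, J) = -1 + (½)*1 = -1 + ½ = -½)
s = 1 (s = 13*(1/13) = 1)
P(m) = 1
y(-13, -7) + P(l(-5, 4)) = -½ + 1 = ½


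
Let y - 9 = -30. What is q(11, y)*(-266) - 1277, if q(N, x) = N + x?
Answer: 1383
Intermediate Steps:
y = -21 (y = 9 - 30 = -21)
q(11, y)*(-266) - 1277 = (11 - 21)*(-266) - 1277 = -10*(-266) - 1277 = 2660 - 1277 = 1383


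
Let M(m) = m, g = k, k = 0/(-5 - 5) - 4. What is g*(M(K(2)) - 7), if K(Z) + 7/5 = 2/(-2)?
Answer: 188/5 ≈ 37.600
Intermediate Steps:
K(Z) = -12/5 (K(Z) = -7/5 + 2/(-2) = -7/5 + 2*(-½) = -7/5 - 1 = -12/5)
k = -4 (k = 0/(-10) - 4 = 0*(-⅒) - 4 = 0 - 4 = -4)
g = -4
g*(M(K(2)) - 7) = -4*(-12/5 - 7) = -4*(-47/5) = 188/5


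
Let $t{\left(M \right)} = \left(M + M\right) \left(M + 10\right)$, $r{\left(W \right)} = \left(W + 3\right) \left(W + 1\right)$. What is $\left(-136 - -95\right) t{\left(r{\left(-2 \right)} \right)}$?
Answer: $738$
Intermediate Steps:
$r{\left(W \right)} = \left(1 + W\right) \left(3 + W\right)$ ($r{\left(W \right)} = \left(3 + W\right) \left(1 + W\right) = \left(1 + W\right) \left(3 + W\right)$)
$t{\left(M \right)} = 2 M \left(10 + M\right)$
$\left(-136 - -95\right) t{\left(r{\left(-2 \right)} \right)} = \left(-136 - -95\right) 2 \left(3 + \left(-2\right)^{2} + 4 \left(-2\right)\right) \left(10 + \left(3 + \left(-2\right)^{2} + 4 \left(-2\right)\right)\right) = \left(-136 + 95\right) 2 \left(3 + 4 - 8\right) \left(10 + \left(3 + 4 - 8\right)\right) = - 41 \cdot 2 \left(-1\right) \left(10 - 1\right) = - 41 \cdot 2 \left(-1\right) 9 = \left(-41\right) \left(-18\right) = 738$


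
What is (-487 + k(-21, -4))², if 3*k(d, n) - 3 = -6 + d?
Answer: 245025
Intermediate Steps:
k(d, n) = -1 + d/3 (k(d, n) = 1 + (-6 + d)/3 = 1 + (-2 + d/3) = -1 + d/3)
(-487 + k(-21, -4))² = (-487 + (-1 + (⅓)*(-21)))² = (-487 + (-1 - 7))² = (-487 - 8)² = (-495)² = 245025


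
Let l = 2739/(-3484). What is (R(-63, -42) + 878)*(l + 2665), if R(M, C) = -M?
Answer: 8734475861/3484 ≈ 2.5070e+6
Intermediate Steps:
l = -2739/3484 (l = 2739*(-1/3484) = -2739/3484 ≈ -0.78617)
(R(-63, -42) + 878)*(l + 2665) = (-1*(-63) + 878)*(-2739/3484 + 2665) = (63 + 878)*(9282121/3484) = 941*(9282121/3484) = 8734475861/3484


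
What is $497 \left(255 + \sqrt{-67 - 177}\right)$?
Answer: $126735 + 994 i \sqrt{61} \approx 1.2674 \cdot 10^{5} + 7763.4 i$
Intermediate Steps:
$497 \left(255 + \sqrt{-67 - 177}\right) = 497 \left(255 + \sqrt{-244}\right) = 497 \left(255 + 2 i \sqrt{61}\right) = 126735 + 994 i \sqrt{61}$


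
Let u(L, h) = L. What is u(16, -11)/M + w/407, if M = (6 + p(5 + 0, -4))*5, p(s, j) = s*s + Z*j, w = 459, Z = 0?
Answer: 77657/63085 ≈ 1.2310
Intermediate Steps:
p(s, j) = s**2 (p(s, j) = s*s + 0*j = s**2 + 0 = s**2)
M = 155 (M = (6 + (5 + 0)**2)*5 = (6 + 5**2)*5 = (6 + 25)*5 = 31*5 = 155)
u(16, -11)/M + w/407 = 16/155 + 459/407 = 77657/63085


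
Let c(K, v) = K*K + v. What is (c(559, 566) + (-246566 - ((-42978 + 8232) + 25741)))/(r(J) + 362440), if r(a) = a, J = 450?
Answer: 37743/181445 ≈ 0.20801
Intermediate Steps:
c(K, v) = v + K² (c(K, v) = K² + v = v + K²)
(c(559, 566) + (-246566 - ((-42978 + 8232) + 25741)))/(r(J) + 362440) = ((566 + 559²) + (-246566 - ((-42978 + 8232) + 25741)))/(450 + 362440) = ((566 + 312481) + (-246566 - (-34746 + 25741)))/362890 = (313047 + (-246566 - 1*(-9005)))*(1/362890) = (313047 + (-246566 + 9005))*(1/362890) = (313047 - 237561)*(1/362890) = 75486*(1/362890) = 37743/181445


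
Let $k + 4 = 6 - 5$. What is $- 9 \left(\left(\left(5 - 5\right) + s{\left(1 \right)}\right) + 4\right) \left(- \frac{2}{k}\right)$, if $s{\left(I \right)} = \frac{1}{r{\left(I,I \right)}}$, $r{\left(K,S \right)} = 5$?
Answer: $- \frac{126}{5} \approx -25.2$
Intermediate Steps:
$s{\left(I \right)} = \frac{1}{5}$
$k = -3$ ($k = -4 + \left(6 - 5\right) = -4 + 1 = -3$)
$- 9 \left(\left(\left(5 - 5\right) + s{\left(1 \right)}\right) + 4\right) \left(- \frac{2}{k}\right) = - 9 \left(\left(\left(5 - 5\right) + \frac{1}{5}\right) + 4\right) \left(- \frac{2}{-3}\right) = - 9 \left(\left(0 + \frac{1}{5}\right) + 4\right) \left(\left(-2\right) \left(- \frac{1}{3}\right)\right) = - 9 \left(\frac{1}{5} + 4\right) \frac{2}{3} = \left(-9\right) \frac{21}{5} \cdot \frac{2}{3} = \left(- \frac{189}{5}\right) \frac{2}{3} = - \frac{126}{5}$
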